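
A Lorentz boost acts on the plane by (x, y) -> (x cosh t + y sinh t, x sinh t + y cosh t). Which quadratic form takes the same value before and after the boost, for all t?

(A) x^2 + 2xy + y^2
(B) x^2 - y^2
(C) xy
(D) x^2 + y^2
B

Write x' = x cosh t + y sinh t, y' = x sinh t + y cosh t and substitute into each option:
(A) x^2 + 2xy + y^2: (x' + y')^2 with x' + y' = (x + y)(cosh t + sinh t) = (x + y)e^t, so it becomes (x + y)^2 e^(2t)   [not invariant for t != 0]
(B) x^2 - y^2: (x cosh t + y sinh t)^2 - (x sinh t + y cosh t)^2 = x^2(cosh^2 t - sinh^2 t) + 2xy(cosh t sinh t - sinh t cosh t) + y^2(sinh^2 t - cosh^2 t) = x^2 - y^2   [invariant, using cosh^2 t - sinh^2 t = 1]
(C) xy: (x cosh t + y sinh t)(x sinh t + y cosh t) = xy(cosh^2 t + sinh^2 t) + (x^2 + y^2) sinh t cosh t = xy cosh 2t + (x^2 + y^2)(sinh 2t)/2   [not invariant for t != 0]
(D) x^2 + y^2: (x cosh t + y sinh t)^2 + (x sinh t + y cosh t)^2 = (x^2 + y^2)(cosh^2 t + sinh^2 t) + 4xy sinh t cosh t = (x^2 + y^2) cosh 2t + 2xy sinh 2t   [not invariant for t != 0]

Only (B) x^2 - y^2 is unchanged; it is the Minkowski form preserved by Lorentz boosts, just as x^2 + y^2 is preserved by ordinary rotations.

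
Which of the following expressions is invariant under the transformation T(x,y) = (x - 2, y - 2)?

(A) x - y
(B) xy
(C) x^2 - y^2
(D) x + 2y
A

An expression E(x,y) is invariant under T if E(T(x,y)) = E(x,y). Here T(x,y) = (x - 2, y - 2).
Substitute the transformed coordinates into each option and compare with the original:
(A) x - y  ->  (x - 2) - (y - 2) = x - y   [equals x - y: invariant]
(B) xy  ->  (x - 2)(y - 2) = xy - 2x - 2y + 4   [differs from xy: not invariant]
(C) x^2 - y^2  ->  (x - 2)^2 - (y - 2)^2 = x^2 - 4x - y^2 + 4y   [differs from x^2 - y^2: not invariant]
(D) x + 2y  ->  (x - 2) + 2(y - 2) = x + 2y - 6   [differs from x + 2y: not invariant]

Only option (A), x - y, is unchanged by the transformation.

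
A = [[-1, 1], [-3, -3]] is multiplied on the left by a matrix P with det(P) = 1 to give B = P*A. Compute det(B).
6

By the multiplicative property of determinants, det(B) = det(P*A) = det(P) * det(A) = det(A),
so the determinant is invariant under multiplication by any determinant-1 matrix; we just need det(A).

det(A) = (-1)(-3) - (1)(-3) = 3 - (-3) = 6

Therefore det(B) = 1 * 6 = 6.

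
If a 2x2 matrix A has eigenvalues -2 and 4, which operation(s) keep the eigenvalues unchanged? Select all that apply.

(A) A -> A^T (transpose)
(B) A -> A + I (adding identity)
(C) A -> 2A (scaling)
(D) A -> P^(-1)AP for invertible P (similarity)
A and D

Eigenvalues are preserved by:
1. Similarity transformations: A -> P^(-1)AP (same characteristic polynomial)
2. Transpose: A^T has the same eigenvalues as A

Eigenvalues are NOT preserved by:
- Adding identity: eigenvalues become -2+1, 4+1
- Scaling: eigenvalues become -4, 8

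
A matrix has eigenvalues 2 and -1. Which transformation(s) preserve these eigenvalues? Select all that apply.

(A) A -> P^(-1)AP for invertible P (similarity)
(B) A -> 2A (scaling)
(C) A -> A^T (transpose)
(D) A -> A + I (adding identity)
A and C

Eigenvalues are preserved by:
1. Similarity transformations: A -> P^(-1)AP (same characteristic polynomial)
2. Transpose: A^T has the same eigenvalues as A

Eigenvalues are NOT preserved by:
- Adding identity: eigenvalues become 2+1, -1+1
- Scaling: eigenvalues become 4, -2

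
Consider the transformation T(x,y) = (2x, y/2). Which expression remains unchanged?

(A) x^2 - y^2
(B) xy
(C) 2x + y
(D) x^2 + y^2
B

An expression E(x,y) is invariant under T if E(T(x,y)) = E(x,y). Here T(x,y) = (2x, y/2).
Substitute the transformed coordinates into each option and compare with the original:
(A) x^2 - y^2  ->  (2x)^2 - (y/2)^2 = 4x^2 - y^2/4   [differs from x^2 - y^2: not invariant]
(B) xy  ->  (2x)(y/2) = xy   [equals xy: invariant]
(C) 2x + y  ->  2(2x) + (y/2) = 4x + y/2   [differs from 2x + y: not invariant]
(D) x^2 + y^2  ->  (2x)^2 + (y/2)^2 = 4x^2 + y^2/4   [differs from x^2 + y^2: not invariant]

Only option (B), xy, is unchanged by the transformation.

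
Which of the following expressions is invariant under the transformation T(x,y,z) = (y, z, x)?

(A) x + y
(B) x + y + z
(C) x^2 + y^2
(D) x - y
B

Apply T(x,y,z) = (y, z, x) to each option, i.e. replace (x, y, z) by the transformed coordinates.
Substitute the transformed coordinates into each option and compare with the original:
(A) x + y  ->  (y) + (z) = y + z   [differs from x + y: not invariant]
(B) x + y + z  ->  (y) + (z) + (x) = x + y + z   [equals x + y + z: invariant]
(C) x^2 + y^2  ->  (y)^2 + (z)^2 = y^2 + z^2   [differs from x^2 + y^2: not invariant]
(D) x - y  ->  (y) - (z) = y - z   [differs from x - y: not invariant]

Only option (B), x + y + z, is unchanged by the transformation.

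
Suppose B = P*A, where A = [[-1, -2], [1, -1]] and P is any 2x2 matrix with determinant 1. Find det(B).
3

By the multiplicative property of determinants, det(B) = det(P*A) = det(P) * det(A) = det(A),
so the determinant is invariant under multiplication by any determinant-1 matrix; we just need det(A).

det(A) = (-1)(-1) - (-2)(1) = 1 - (-2) = 3

Therefore det(B) = 1 * 3 = 3.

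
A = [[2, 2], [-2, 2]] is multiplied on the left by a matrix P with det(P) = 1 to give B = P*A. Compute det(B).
8

By the multiplicative property of determinants, det(B) = det(P*A) = det(P) * det(A) = det(A),
so the determinant is invariant under multiplication by any determinant-1 matrix; we just need det(A).

det(A) = (2)(2) - (2)(-2) = 4 - (-4) = 8

Therefore det(B) = 1 * 8 = 8.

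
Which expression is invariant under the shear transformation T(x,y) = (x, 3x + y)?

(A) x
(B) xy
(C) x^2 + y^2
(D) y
A

Under the shear T(x,y) = (x, 3x + y):
Substitute the transformed coordinates into each option and compare with the original:
(A) x  ->  (x) = x   [equals x: invariant]
(B) xy  ->  (x)(3x + y) = 3x^2 + xy   [differs from xy: not invariant]
(C) x^2 + y^2  ->  (x)^2 + (3x + y)^2 = 10x^2 + 6xy + y^2   [differs from x^2 + y^2: not invariant]
(D) y  ->  (3x + y) = 3x + y   [differs from y: not invariant]

Only option (A), x, is unchanged by the transformation.
A vertical shear moves points parallel to the y-axis, so the x-coordinate (and any function of x alone) is unchanged.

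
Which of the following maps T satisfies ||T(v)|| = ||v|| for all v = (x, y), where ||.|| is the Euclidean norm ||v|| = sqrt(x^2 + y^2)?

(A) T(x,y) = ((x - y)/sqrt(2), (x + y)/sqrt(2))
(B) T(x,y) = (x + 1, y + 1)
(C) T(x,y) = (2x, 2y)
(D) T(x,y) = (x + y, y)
A

A transformation preserves a norm if ||T(v)|| = ||v|| for every v; a single vector where the norm changes rules an option out.

(A) T(x,y) = ((x - y)/sqrt(2), (x + y)/sqrt(2)): preserves the norm -- it is an orthogonal map (a rotation/reflection), and (sqrt(2)(x - y)/2)^2 + (sqrt(2)(x + y)/2)^2 simplifies to x^2 + y^2.
(B) T(x,y) = (x + 1, y + 1): v = (1, 0) has norm sqrt((1)^2 + (0)^2) = 1, but T(v) = (2, 1) has norm sqrt(5) -- not preserved.
(C) T(x,y) = (2x, 2y): v = (1, 0) has norm sqrt((1)^2 + (0)^2) = 1, but T(v) = (2, 0) has norm 2 -- not preserved.
(D) T(x,y) = (x + y, y): v = (0, 1) has norm sqrt((0)^2 + (1)^2) = 1, but T(v) = (1, 1) has norm sqrt(2) -- not preserved.

Therefore the answer is (A).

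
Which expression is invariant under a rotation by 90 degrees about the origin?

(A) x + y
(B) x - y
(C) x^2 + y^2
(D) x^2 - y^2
C

A rotation by 90 degrees sends (x, y) to (-y, x).
Substitute the transformed coordinates into each option and compare with the original:
(A) x + y  ->  (-y) + (x) = x - y   [differs from x + y: not invariant]
(B) x - y  ->  (-y) - (x) = -x - y   [differs from x - y: not invariant]
(C) x^2 + y^2  ->  (-y)^2 + (x)^2 = x^2 + y^2   [equals x^2 + y^2: invariant]
(D) x^2 - y^2  ->  (-y)^2 - (x)^2 = -x^2 + y^2   [differs from x^2 - y^2: not invariant]

Only option (C), x^2 + y^2, is unchanged by the transformation.
Geometrically, x^2 + y^2 is the squared distance from the origin, which every rotation about the origin preserves.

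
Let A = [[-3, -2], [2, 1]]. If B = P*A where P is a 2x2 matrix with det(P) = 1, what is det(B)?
1

By the multiplicative property of determinants, det(B) = det(P*A) = det(P) * det(A) = det(A),
so the determinant is invariant under multiplication by any determinant-1 matrix; we just need det(A).

det(A) = (-3)(1) - (-2)(2) = -3 - (-4) = 1

Therefore det(B) = 1 * 1 = 1.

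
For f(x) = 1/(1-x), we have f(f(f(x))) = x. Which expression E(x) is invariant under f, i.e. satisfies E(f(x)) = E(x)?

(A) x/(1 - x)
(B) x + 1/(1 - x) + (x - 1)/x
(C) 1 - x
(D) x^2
B

Replace x by f(x) = 1/(1 - x) in each option and simplify. As a quick numerical cross-check, also compare E(4) with E(f(4)) = E(-1/3).

(A) x/(1 - x)  ->  (1/(1 - x))/(1 - (1/(1 - x))) = -1/x; check: E(4) = -4/3 but E(-1/3) = -1/4.   [not invariant]
(B) x + 1/(1 - x) + (x - 1)/x  ->  (1/(1 - x)) + 1/(1 - (1/(1 - x))) + ((1/(1 - x)) - 1)/(1/(1 - x)), which simplifies back to x + 1/(1 - x) + (x - 1)/x; check: E(4) = 53/12, E(-1/3) = 53/12.   [invariant]
(C) 1 - x  ->  1 - (1/(1 - x)) = x/(x - 1); check: E(4) = -3 but E(-1/3) = 4/3.   [not invariant]
(D) x^2  ->  (1/(1 - x))^2 = (x - 1)^(-2); check: E(4) = 16 but E(-1/3) = 1/9.   [not invariant]

Only (B) is unchanged. Indeed f(f(x)) = 1/(1 - 1/(1-x)) = (1-x)/(-x) = (x-1)/x, so E(x) = x + f(x) + f(f(x)) is the sum over the whole 3-cycle; applying f just permutes the three terms cyclically (x -> f(x) -> f(f(x)) -> x), leaving the sum unchanged.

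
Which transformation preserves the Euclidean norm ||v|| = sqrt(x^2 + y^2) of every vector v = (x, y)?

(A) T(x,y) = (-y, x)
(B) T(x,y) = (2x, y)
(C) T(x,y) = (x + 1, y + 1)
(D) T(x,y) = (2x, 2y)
A

A transformation preserves a norm if ||T(v)|| = ||v|| for every v; a single vector where the norm changes rules an option out.

(A) T(x,y) = (-y, x): preserves the norm -- it is an orthogonal map (a rotation/reflection), and (-y)^2 + (x)^2 simplifies to x^2 + y^2.
(B) T(x,y) = (2x, y): v = (1, 0) has norm sqrt((1)^2 + (0)^2) = 1, but T(v) = (2, 0) has norm 2 -- not preserved.
(C) T(x,y) = (x + 1, y + 1): v = (1, 0) has norm sqrt((1)^2 + (0)^2) = 1, but T(v) = (2, 1) has norm sqrt(5) -- not preserved.
(D) T(x,y) = (2x, 2y): v = (1, 0) has norm sqrt((1)^2 + (0)^2) = 1, but T(v) = (2, 0) has norm 2 -- not preserved.

Therefore the answer is (A).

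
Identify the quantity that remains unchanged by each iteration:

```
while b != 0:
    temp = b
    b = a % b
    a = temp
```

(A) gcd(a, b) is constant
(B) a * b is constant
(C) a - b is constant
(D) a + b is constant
A

A loop invariant must hold before the first iteration and be re-established by every execution of the body.

(A) gcd(a, b) is constant: One iteration replaces (a, b) by (b, a mod b). Since a mod b = a - q*b for an integer q, any common divisor of a and b divides b and a mod b, and conversely; hence gcd(b, a mod b) = gcd(a, b). For instance (25, 4) -> (4, 1) keeps gcd = 1. At exit b = 0 and a = gcd of the original inputs.

The other options fail:
(B) a * b is constant: e.g. (a, b) = (25, 4) -> (4, 1): the product goes from 100 to 4.
(C) a - b is constant: e.g. (a, b) = (25, 4) -> (4, 1): the difference goes from 21 to 3.
(D) a + b is constant: e.g. (a, b) = (25, 4) -> (4, 1): the sum goes from 29 to 5.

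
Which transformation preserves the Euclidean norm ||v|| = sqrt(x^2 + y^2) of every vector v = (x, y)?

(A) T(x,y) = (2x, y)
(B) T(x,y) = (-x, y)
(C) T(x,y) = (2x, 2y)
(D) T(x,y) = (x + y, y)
B

A transformation preserves a norm if ||T(v)|| = ||v|| for every v; a single vector where the norm changes rules an option out.

(A) T(x,y) = (2x, y): v = (1, 0) has norm sqrt((1)^2 + (0)^2) = 1, but T(v) = (2, 0) has norm 2 -- not preserved.
(B) T(x,y) = (-x, y): preserves the norm -- it is an orthogonal map (a rotation/reflection), and (-x)^2 + (y)^2 simplifies to x^2 + y^2.
(C) T(x,y) = (2x, 2y): v = (1, 0) has norm sqrt((1)^2 + (0)^2) = 1, but T(v) = (2, 0) has norm 2 -- not preserved.
(D) T(x,y) = (x + y, y): v = (0, 1) has norm sqrt((0)^2 + (1)^2) = 1, but T(v) = (1, 1) has norm sqrt(2) -- not preserved.

Therefore the answer is (B).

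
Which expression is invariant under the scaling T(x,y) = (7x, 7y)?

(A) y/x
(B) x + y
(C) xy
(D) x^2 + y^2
A

Under the uniform scaling T(x,y) = (7x, 7y):
Substitute the transformed coordinates into each option and compare with the original:
(A) y/x  ->  (7y)/(7x) = y/x   [equals y/x: invariant]
(B) x + y  ->  (7x) + (7y) = 7x + 7y   [differs from x + y: not invariant]
(C) xy  ->  (7x)(7y) = 49xy   [differs from xy: not invariant]
(D) x^2 + y^2  ->  (7x)^2 + (7y)^2 = 49x^2 + 49y^2   [differs from x^2 + y^2: not invariant]

Only option (A), y/x, is unchanged by the transformation.
The common factor 7 cancels in a ratio of coordinates, while sums, products and sums of squares pick up factors of 7 or 49.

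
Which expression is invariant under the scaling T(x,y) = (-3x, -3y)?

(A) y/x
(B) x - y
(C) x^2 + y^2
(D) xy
A

Under the uniform scaling T(x,y) = (-3x, -3y):
Substitute the transformed coordinates into each option and compare with the original:
(A) y/x  ->  (-3y)/(-3x) = y/x   [equals y/x: invariant]
(B) x - y  ->  (-3x) - (-3y) = -3x + 3y   [differs from x - y: not invariant]
(C) x^2 + y^2  ->  (-3x)^2 + (-3y)^2 = 9x^2 + 9y^2   [differs from x^2 + y^2: not invariant]
(D) xy  ->  (-3x)(-3y) = 9xy   [differs from xy: not invariant]

Only option (A), y/x, is unchanged by the transformation.
The common factor -3 cancels in a ratio of coordinates, while sums, products and sums of squares pick up factors of -3 or 9.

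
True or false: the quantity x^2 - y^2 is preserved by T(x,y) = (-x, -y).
True

Substitute T(x,y) = (-x, -y) into the expression and compare with the original.

Original: x^2 - y^2
After applying T: (-x)^2 - (-y)^2 = x^2 - y^2

This is identical to the original x^2 - y^2, so the expression is invariant.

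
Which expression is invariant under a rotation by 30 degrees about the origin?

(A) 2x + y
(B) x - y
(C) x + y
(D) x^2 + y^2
D

A rotation by 30 degrees sends (x, y) to (sqrt(3)x/2 - y/2, x/2 + sqrt(3)y/2).
Substitute the transformed coordinates into each option and compare with the original:
(A) 2x + y  ->  2(sqrt(3)x/2 - y/2) + (x/2 + sqrt(3)y/2) = x/2 + sqrt(3)x - y + sqrt(3)y/2   [differs from 2x + y: not invariant]
(B) x - y  ->  (sqrt(3)x/2 - y/2) - (x/2 + sqrt(3)y/2) = -x/2 + sqrt(3)x/2 - sqrt(3)y/2 - y/2   [differs from x - y: not invariant]
(C) x + y  ->  (sqrt(3)x/2 - y/2) + (x/2 + sqrt(3)y/2) = x/2 + sqrt(3)x/2 - y/2 + sqrt(3)y/2   [differs from x + y: not invariant]
(D) x^2 + y^2  ->  (sqrt(3)x/2 - y/2)^2 + (x/2 + sqrt(3)y/2)^2 = x^2 + y^2   [equals x^2 + y^2: invariant]

Only option (D), x^2 + y^2, is unchanged by the transformation.
Geometrically, x^2 + y^2 is the squared distance from the origin, which every rotation about the origin preserves.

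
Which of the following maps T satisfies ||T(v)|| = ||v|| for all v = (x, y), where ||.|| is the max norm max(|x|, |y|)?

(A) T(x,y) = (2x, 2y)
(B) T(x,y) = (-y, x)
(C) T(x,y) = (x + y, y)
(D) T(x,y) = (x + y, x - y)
B

A transformation preserves a norm if ||T(v)|| = ||v|| for every v; a single vector where the norm changes rules an option out.

(A) T(x,y) = (2x, 2y): v = (1, 0) has norm max(|1|, |0|) = 1, but T(v) = (2, 0) has norm 2 -- not preserved.
(B) T(x,y) = (-y, x): preserves the norm -- it only permutes the coordinates and/or flips signs, which leaves max(|x|, |y|) unchanged.
(C) T(x,y) = (x + y, y): v = (1, 1) has norm max(|1|, |1|) = 1, but T(v) = (2, 1) has norm 2 -- not preserved.
(D) T(x,y) = (x + y, x - y): v = (1, 1) has norm max(|1|, |1|) = 1, but T(v) = (2, 0) has norm 2 -- not preserved.

Therefore the answer is (B).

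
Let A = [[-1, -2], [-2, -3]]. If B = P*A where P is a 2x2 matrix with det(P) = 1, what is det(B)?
-1

By the multiplicative property of determinants, det(B) = det(P*A) = det(P) * det(A) = det(A),
so the determinant is invariant under multiplication by any determinant-1 matrix; we just need det(A).

det(A) = (-1)(-3) - (-2)(-2) = 3 - 4 = -1

Therefore det(B) = 1 * (-1) = -1.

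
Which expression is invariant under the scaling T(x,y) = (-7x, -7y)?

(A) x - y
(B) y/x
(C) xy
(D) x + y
B

Under the uniform scaling T(x,y) = (-7x, -7y):
Substitute the transformed coordinates into each option and compare with the original:
(A) x - y  ->  (-7x) - (-7y) = -7x + 7y   [differs from x - y: not invariant]
(B) y/x  ->  (-7y)/(-7x) = y/x   [equals y/x: invariant]
(C) xy  ->  (-7x)(-7y) = 49xy   [differs from xy: not invariant]
(D) x + y  ->  (-7x) + (-7y) = -7x - 7y   [differs from x + y: not invariant]

Only option (B), y/x, is unchanged by the transformation.
The common factor -7 cancels in a ratio of coordinates, while sums, products and sums of squares pick up factors of -7 or 49.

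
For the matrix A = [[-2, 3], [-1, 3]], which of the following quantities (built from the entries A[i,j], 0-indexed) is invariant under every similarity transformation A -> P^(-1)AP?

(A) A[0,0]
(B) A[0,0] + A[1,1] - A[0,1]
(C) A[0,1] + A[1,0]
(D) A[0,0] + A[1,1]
D

A[0,0] + A[1,1] is the trace of A. By the cyclic property of the trace, tr(P^(-1)AP) = tr(APP^(-1)) = tr(A), so it is the same for every matrix similar to A.

The other combinations are not similarity invariants. For example, take P = [[1, 2], [0, 1]] (det P = 1), so P^(-1) = [[1, -2], [0, 1]] and
B = P^(-1)AP = [[0, -3], [-1, 1]].
Evaluating each option on A and on B:
(A) A[0,0]: -2 for A, 0 for B -> changes
(B) A[0,0] + A[1,1] - A[0,1]: -2 for A, 4 for B -> changes
(C) A[0,1] + A[1,0]: 2 for A, -4 for B -> changes
(D) A[0,0] + A[1,1]: 1 for A, 1 for B -> unchanged

Only (D) A[0,0] + A[1,1] = 1 survives (and it does so for every P, not just this one), so it is the invariant.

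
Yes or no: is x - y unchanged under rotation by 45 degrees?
No

Applying rotation by 45 degrees: x' = x*cos(45 degrees) - y*sin(45 degrees) = sqrt(2)x/2 - sqrt(2)y/2, y' = x*sin(45 degrees) + y*cos(45 degrees) = sqrt(2)x/2 + sqrt(2)y/2

Substituting into x - y:
(sqrt(2)x/2 - sqrt(2)y/2) - (sqrt(2)x/2 + sqrt(2)y/2)
= -sqrt(2)y

This differs from the original expression x - y, so it is NOT invariant.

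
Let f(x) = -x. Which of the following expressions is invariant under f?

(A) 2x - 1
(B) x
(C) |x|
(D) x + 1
C

For f(x) = -x:
Applying f replaces x by -x. Since |-x| = |x|, the absolute value is unchanged by f, whereas x -> -x, 2x - 1 -> -2x - 1 and x + 1 -> -x + 1 all change.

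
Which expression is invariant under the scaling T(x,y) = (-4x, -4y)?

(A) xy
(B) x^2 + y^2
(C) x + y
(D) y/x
D

Under the uniform scaling T(x,y) = (-4x, -4y):
Substitute the transformed coordinates into each option and compare with the original:
(A) xy  ->  (-4x)(-4y) = 16xy   [differs from xy: not invariant]
(B) x^2 + y^2  ->  (-4x)^2 + (-4y)^2 = 16x^2 + 16y^2   [differs from x^2 + y^2: not invariant]
(C) x + y  ->  (-4x) + (-4y) = -4x - 4y   [differs from x + y: not invariant]
(D) y/x  ->  (-4y)/(-4x) = y/x   [equals y/x: invariant]

Only option (D), y/x, is unchanged by the transformation.
The common factor -4 cancels in a ratio of coordinates, while sums, products and sums of squares pick up factors of -4 or 16.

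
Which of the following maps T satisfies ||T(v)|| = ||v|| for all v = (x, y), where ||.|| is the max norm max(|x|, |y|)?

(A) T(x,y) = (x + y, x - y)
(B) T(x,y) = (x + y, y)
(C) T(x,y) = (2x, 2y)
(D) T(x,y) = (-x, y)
D

A transformation preserves a norm if ||T(v)|| = ||v|| for every v; a single vector where the norm changes rules an option out.

(A) T(x,y) = (x + y, x - y): v = (1, 1) has norm max(|1|, |1|) = 1, but T(v) = (2, 0) has norm 2 -- not preserved.
(B) T(x,y) = (x + y, y): v = (1, 1) has norm max(|1|, |1|) = 1, but T(v) = (2, 1) has norm 2 -- not preserved.
(C) T(x,y) = (2x, 2y): v = (1, 0) has norm max(|1|, |0|) = 1, but T(v) = (2, 0) has norm 2 -- not preserved.
(D) T(x,y) = (-x, y): preserves the norm -- it only permutes the coordinates and/or flips signs, which leaves max(|x|, |y|) unchanged.

Therefore the answer is (D).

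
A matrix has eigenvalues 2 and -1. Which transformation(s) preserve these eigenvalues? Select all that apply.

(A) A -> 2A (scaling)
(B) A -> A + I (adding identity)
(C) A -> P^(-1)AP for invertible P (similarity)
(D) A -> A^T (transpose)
C and D

Eigenvalues are preserved by:
1. Similarity transformations: A -> P^(-1)AP (same characteristic polynomial)
2. Transpose: A^T has the same eigenvalues as A

Eigenvalues are NOT preserved by:
- Adding identity: eigenvalues become 2+1, -1+1
- Scaling: eigenvalues become 4, -2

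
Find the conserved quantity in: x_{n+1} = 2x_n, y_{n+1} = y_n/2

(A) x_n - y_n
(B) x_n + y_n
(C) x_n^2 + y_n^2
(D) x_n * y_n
D

For the recurrence x_{n+1} = 2x_n, y_{n+1} = y_n/2:

x_{n+1} * y_{n+1} = (2x_n) * (y_n/2) = x_n * y_n
The product is conserved.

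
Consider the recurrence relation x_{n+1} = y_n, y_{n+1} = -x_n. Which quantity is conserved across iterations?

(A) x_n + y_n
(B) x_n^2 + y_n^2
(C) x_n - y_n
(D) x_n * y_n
B

For the recurrence x_{n+1} = y_n, y_{n+1} = -x_n:

x_{n+1}^2 + y_{n+1}^2 = y_n^2 + (-x_n)^2 = x_n^2 + y_n^2
The sum of squares is conserved (like energy in a harmonic oscillator).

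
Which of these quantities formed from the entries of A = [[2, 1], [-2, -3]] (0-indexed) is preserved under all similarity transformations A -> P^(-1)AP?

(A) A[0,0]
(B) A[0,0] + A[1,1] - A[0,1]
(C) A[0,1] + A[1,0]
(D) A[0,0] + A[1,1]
D

A[0,0] + A[1,1] is the trace of A. By the cyclic property of the trace, tr(P^(-1)AP) = tr(APP^(-1)) = tr(A), so it is the same for every matrix similar to A.

The other combinations are not similarity invariants. For example, take P = [[1, -1], [0, 1]] (det P = 1), so P^(-1) = [[1, 1], [0, 1]] and
B = P^(-1)AP = [[0, -2], [-2, -1]].
Evaluating each option on A and on B:
(A) A[0,0]: 2 for A, 0 for B -> changes
(B) A[0,0] + A[1,1] - A[0,1]: -2 for A, 1 for B -> changes
(C) A[0,1] + A[1,0]: -1 for A, -4 for B -> changes
(D) A[0,0] + A[1,1]: -1 for A, -1 for B -> unchanged

Only (D) A[0,0] + A[1,1] = -1 survives (and it does so for every P, not just this one), so it is the invariant.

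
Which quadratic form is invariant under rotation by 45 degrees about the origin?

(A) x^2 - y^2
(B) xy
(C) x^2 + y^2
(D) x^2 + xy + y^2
C

Rotation by 45 degrees sends (x, y) to (sqrt(2)x/2 - sqrt(2)y/2, sqrt(2)x/2 + sqrt(2)y/2).
Substitute the transformed coordinates into each option and compare with the original:
(A) x^2 - y^2  ->  (sqrt(2)x/2 - sqrt(2)y/2)^2 - (sqrt(2)x/2 + sqrt(2)y/2)^2 = -2xy   [differs from x^2 - y^2: not invariant]
(B) xy  ->  (sqrt(2)x/2 - sqrt(2)y/2)(sqrt(2)x/2 + sqrt(2)y/2) = x^2/2 - y^2/2   [differs from xy: not invariant]
(C) x^2 + y^2  ->  (sqrt(2)x/2 - sqrt(2)y/2)^2 + (sqrt(2)x/2 + sqrt(2)y/2)^2 = x^2 + y^2   [equals x^2 + y^2: invariant]
(D) x^2 + xy + y^2  ->  (sqrt(2)x/2 - sqrt(2)y/2)^2 + (sqrt(2)x/2 - sqrt(2)y/2)(sqrt(2)x/2 + sqrt(2)y/2) + (sqrt(2)x/2 + sqrt(2)y/2)^2 = 3x^2/2 + y^2/2   [differs from x^2 + xy + y^2: not invariant]

Only option (C), x^2 + y^2, is unchanged by the transformation.
x^2 + y^2 is the squared distance from the origin, which rotations preserve.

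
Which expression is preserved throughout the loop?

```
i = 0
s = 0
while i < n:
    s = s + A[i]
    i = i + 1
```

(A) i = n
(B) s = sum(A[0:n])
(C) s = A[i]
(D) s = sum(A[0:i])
D

A loop invariant must hold before the first iteration and be re-established by every execution of the body.

(D) s = sum(A[0:i]): Initially i = 0 and s = 0 = sum of the empty slice A[0:0]. If s = sum(A[0:i]) holds at the top of an iteration, the body sets s to sum(A[0:i]) + A[i] = sum(A[0:i+1]) and then i to i+1, so s = sum(A[0:i]) holds again. At exit i = n, giving s = sum(A[0:n]).

The other options fail:
(A) i = n: false initially (i = 0); it is the exit condition, not an invariant.
(B) s = sum(A[0:n]): false before the loop (s = 0, not the full sum) -- it only becomes true at exit.
(C) s = A[i]: after the first iteration s = A[0] but i = 1, so s = A[i] compares s with the wrong element (and fails in general).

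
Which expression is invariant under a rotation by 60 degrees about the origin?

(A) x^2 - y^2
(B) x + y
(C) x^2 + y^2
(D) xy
C

A rotation by 60 degrees sends (x, y) to (x/2 - sqrt(3)y/2, sqrt(3)x/2 + y/2).
Substitute the transformed coordinates into each option and compare with the original:
(A) x^2 - y^2  ->  (x/2 - sqrt(3)y/2)^2 - (sqrt(3)x/2 + y/2)^2 = -x^2/2 - sqrt(3)xy + y^2/2   [differs from x^2 - y^2: not invariant]
(B) x + y  ->  (x/2 - sqrt(3)y/2) + (sqrt(3)x/2 + y/2) = x/2 + sqrt(3)x/2 - sqrt(3)y/2 + y/2   [differs from x + y: not invariant]
(C) x^2 + y^2  ->  (x/2 - sqrt(3)y/2)^2 + (sqrt(3)x/2 + y/2)^2 = x^2 + y^2   [equals x^2 + y^2: invariant]
(D) xy  ->  (x/2 - sqrt(3)y/2)(sqrt(3)x/2 + y/2) = sqrt(3)x^2/4 - xy/2 - sqrt(3)y^2/4   [differs from xy: not invariant]

Only option (C), x^2 + y^2, is unchanged by the transformation.
Geometrically, x^2 + y^2 is the squared distance from the origin, which every rotation about the origin preserves.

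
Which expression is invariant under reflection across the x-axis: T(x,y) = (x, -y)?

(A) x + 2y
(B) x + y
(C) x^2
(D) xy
C

The map is reflection across the x-axis: T(x,y) = (x, -y).
Substitute the transformed coordinates into each option and compare with the original:
(A) x + 2y  ->  (x) + 2(-y) = x - 2y   [differs from x + 2y: not invariant]
(B) x + y  ->  (x) + (-y) = x - y   [differs from x + y: not invariant]
(C) x^2  ->  (x)^2 = x^2   [equals x^2: invariant]
(D) xy  ->  (x)(-y) = -xy   [differs from xy: not invariant]

Only option (C), x^2, is unchanged by the transformation.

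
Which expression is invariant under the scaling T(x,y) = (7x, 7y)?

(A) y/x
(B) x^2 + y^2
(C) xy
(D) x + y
A

Under the uniform scaling T(x,y) = (7x, 7y):
Substitute the transformed coordinates into each option and compare with the original:
(A) y/x  ->  (7y)/(7x) = y/x   [equals y/x: invariant]
(B) x^2 + y^2  ->  (7x)^2 + (7y)^2 = 49x^2 + 49y^2   [differs from x^2 + y^2: not invariant]
(C) xy  ->  (7x)(7y) = 49xy   [differs from xy: not invariant]
(D) x + y  ->  (7x) + (7y) = 7x + 7y   [differs from x + y: not invariant]

Only option (A), y/x, is unchanged by the transformation.
The common factor 7 cancels in a ratio of coordinates, while sums, products and sums of squares pick up factors of 7 or 49.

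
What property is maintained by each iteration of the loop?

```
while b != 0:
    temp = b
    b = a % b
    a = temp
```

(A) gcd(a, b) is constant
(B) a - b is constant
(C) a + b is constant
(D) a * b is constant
A

A loop invariant must hold before the first iteration and be re-established by every execution of the body.

(A) gcd(a, b) is constant: One iteration replaces (a, b) by (b, a mod b). Since a mod b = a - q*b for an integer q, any common divisor of a and b divides b and a mod b, and conversely; hence gcd(b, a mod b) = gcd(a, b). For instance (21, 11) -> (11, 10) keeps gcd = 1. At exit b = 0 and a = gcd of the original inputs.

The other options fail:
(B) a - b is constant: e.g. (a, b) = (21, 11) -> (11, 10): the difference goes from 10 to 1.
(C) a + b is constant: e.g. (a, b) = (21, 11) -> (11, 10): the sum goes from 32 to 21.
(D) a * b is constant: e.g. (a, b) = (21, 11) -> (11, 10): the product goes from 231 to 110.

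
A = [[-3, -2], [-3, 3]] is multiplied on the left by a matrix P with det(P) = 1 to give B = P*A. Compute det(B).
-15

By the multiplicative property of determinants, det(B) = det(P*A) = det(P) * det(A) = det(A),
so the determinant is invariant under multiplication by any determinant-1 matrix; we just need det(A).

det(A) = (-3)(3) - (-2)(-3) = -9 - 6 = -15

Therefore det(B) = 1 * (-15) = -15.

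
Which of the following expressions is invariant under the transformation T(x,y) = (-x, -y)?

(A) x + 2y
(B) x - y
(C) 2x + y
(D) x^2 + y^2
D

An expression E(x,y) is invariant under T if E(T(x,y)) = E(x,y). Here T(x,y) = (-x, -y).
Substitute the transformed coordinates into each option and compare with the original:
(A) x + 2y  ->  (-x) + 2(-y) = -x - 2y   [differs from x + 2y: not invariant]
(B) x - y  ->  (-x) - (-y) = -x + y   [differs from x - y: not invariant]
(C) 2x + y  ->  2(-x) + (-y) = -2x - y   [differs from 2x + y: not invariant]
(D) x^2 + y^2  ->  (-x)^2 + (-y)^2 = x^2 + y^2   [equals x^2 + y^2: invariant]

Only option (D), x^2 + y^2, is unchanged by the transformation.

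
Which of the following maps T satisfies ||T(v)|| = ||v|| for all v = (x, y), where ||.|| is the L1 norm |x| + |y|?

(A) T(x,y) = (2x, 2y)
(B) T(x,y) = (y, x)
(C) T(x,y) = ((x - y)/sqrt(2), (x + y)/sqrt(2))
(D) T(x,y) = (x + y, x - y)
B

A transformation preserves a norm if ||T(v)|| = ||v|| for every v; a single vector where the norm changes rules an option out.

(A) T(x,y) = (2x, 2y): v = (1, 0) has norm |1| + |0| = 1, but T(v) = (2, 0) has norm 2 -- not preserved.
(B) T(x,y) = (y, x): preserves the norm -- it only permutes the coordinates and/or flips signs, which leaves |x| + |y| unchanged.
(C) T(x,y) = ((x - y)/sqrt(2), (x + y)/sqrt(2)): v = (1, 0) has norm |1| + |0| = 1, but T(v) = (sqrt(2)/2, sqrt(2)/2) has norm sqrt(2) -- not preserved.
(D) T(x,y) = (x + y, x - y): v = (1, 0) has norm |1| + |0| = 1, but T(v) = (1, 1) has norm 2 -- not preserved.

Therefore the answer is (B).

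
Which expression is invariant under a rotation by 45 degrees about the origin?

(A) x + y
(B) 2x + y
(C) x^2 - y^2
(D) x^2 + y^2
D

A rotation by 45 degrees sends (x, y) to (sqrt(2)x/2 - sqrt(2)y/2, sqrt(2)x/2 + sqrt(2)y/2).
Substitute the transformed coordinates into each option and compare with the original:
(A) x + y  ->  (sqrt(2)x/2 - sqrt(2)y/2) + (sqrt(2)x/2 + sqrt(2)y/2) = sqrt(2)x   [differs from x + y: not invariant]
(B) 2x + y  ->  2(sqrt(2)x/2 - sqrt(2)y/2) + (sqrt(2)x/2 + sqrt(2)y/2) = 3sqrt(2)x/2 - sqrt(2)y/2   [differs from 2x + y: not invariant]
(C) x^2 - y^2  ->  (sqrt(2)x/2 - sqrt(2)y/2)^2 - (sqrt(2)x/2 + sqrt(2)y/2)^2 = -2xy   [differs from x^2 - y^2: not invariant]
(D) x^2 + y^2  ->  (sqrt(2)x/2 - sqrt(2)y/2)^2 + (sqrt(2)x/2 + sqrt(2)y/2)^2 = x^2 + y^2   [equals x^2 + y^2: invariant]

Only option (D), x^2 + y^2, is unchanged by the transformation.
Geometrically, x^2 + y^2 is the squared distance from the origin, which every rotation about the origin preserves.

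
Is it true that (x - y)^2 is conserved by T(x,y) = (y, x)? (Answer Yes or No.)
Yes

Substitute T(x,y) = (y, x) into the expression and compare with the original.

Original: (x - y)^2
After applying T: ((y) - (x))^2 = x^2 - 2xy + y^2

This is identical to the original (x - y)^2, so the expression is invariant.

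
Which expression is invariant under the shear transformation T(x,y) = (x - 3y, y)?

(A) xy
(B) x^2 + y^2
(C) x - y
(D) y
D

Under the shear T(x,y) = (x - 3y, y):
Substitute the transformed coordinates into each option and compare with the original:
(A) xy  ->  (x - 3y)(y) = xy - 3y^2   [differs from xy: not invariant]
(B) x^2 + y^2  ->  (x - 3y)^2 + (y)^2 = x^2 - 6xy + 10y^2   [differs from x^2 + y^2: not invariant]
(C) x - y  ->  (x - 3y) - (y) = x - 4y   [differs from x - y: not invariant]
(D) y  ->  (y) = y   [equals y: invariant]

Only option (D), y, is unchanged by the transformation.
A horizontal shear moves points parallel to the x-axis, so the y-coordinate (and any function of y alone) is unchanged.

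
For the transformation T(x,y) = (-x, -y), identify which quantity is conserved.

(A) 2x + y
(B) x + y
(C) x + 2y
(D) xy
D

An expression E(x,y) is invariant under T if E(T(x,y)) = E(x,y). Here T(x,y) = (-x, -y).
Substitute the transformed coordinates into each option and compare with the original:
(A) 2x + y  ->  2(-x) + (-y) = -2x - y   [differs from 2x + y: not invariant]
(B) x + y  ->  (-x) + (-y) = -x - y   [differs from x + y: not invariant]
(C) x + 2y  ->  (-x) + 2(-y) = -x - 2y   [differs from x + 2y: not invariant]
(D) xy  ->  (-x)(-y) = xy   [equals xy: invariant]

Only option (D), xy, is unchanged by the transformation.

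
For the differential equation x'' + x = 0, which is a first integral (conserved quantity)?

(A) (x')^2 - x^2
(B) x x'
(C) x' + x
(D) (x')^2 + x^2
D

A first integral I satisfies dI/dt = 0 along every solution. Differentiate each option and use the equation of motion:
(A) d/dt[(x')^2 - x^2] = 2x'x'' - 2x x' = -4x x', not identically 0
(B) d/dt[x x'] = (x')^2 + x x'' = (x')^2 - x^2, not identically 0
(C) d/dt[x' + x] = x'' + x' = -x + x', not identically 0
(D) d/dt[(x')^2 + x^2] = 2x'x'' + 2x x' = 2x'(-x) + 2x x' = 0

Only (D) has zero time-derivative. So the energy-like quantity (x')^2 + x^2 is the first integral.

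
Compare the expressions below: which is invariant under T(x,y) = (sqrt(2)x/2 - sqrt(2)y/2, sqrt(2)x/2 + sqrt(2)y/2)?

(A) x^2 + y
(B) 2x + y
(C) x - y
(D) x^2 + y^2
D

An expression E(x,y) is invariant under T if E(T(x,y)) = E(x,y). Here T(x,y) = (sqrt(2)x/2 - sqrt(2)y/2, sqrt(2)x/2 + sqrt(2)y/2).
Substitute the transformed coordinates into each option and compare with the original:
(A) x^2 + y  ->  (sqrt(2)x/2 - sqrt(2)y/2)^2 + (sqrt(2)x/2 + sqrt(2)y/2) = x^2/2 - xy + sqrt(2)x/2 + y^2/2 + sqrt(2)y/2   [differs from x^2 + y: not invariant]
(B) 2x + y  ->  2(sqrt(2)x/2 - sqrt(2)y/2) + (sqrt(2)x/2 + sqrt(2)y/2) = 3sqrt(2)x/2 - sqrt(2)y/2   [differs from 2x + y: not invariant]
(C) x - y  ->  (sqrt(2)x/2 - sqrt(2)y/2) - (sqrt(2)x/2 + sqrt(2)y/2) = -sqrt(2)y   [differs from x - y: not invariant]
(D) x^2 + y^2  ->  (sqrt(2)x/2 - sqrt(2)y/2)^2 + (sqrt(2)x/2 + sqrt(2)y/2)^2 = x^2 + y^2   [equals x^2 + y^2: invariant]

Only option (D), x^2 + y^2, is unchanged by the transformation.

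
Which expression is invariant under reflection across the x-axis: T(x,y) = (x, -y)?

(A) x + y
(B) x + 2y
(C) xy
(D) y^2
D

The map is reflection across the x-axis: T(x,y) = (x, -y).
Substitute the transformed coordinates into each option and compare with the original:
(A) x + y  ->  (x) + (-y) = x - y   [differs from x + y: not invariant]
(B) x + 2y  ->  (x) + 2(-y) = x - 2y   [differs from x + 2y: not invariant]
(C) xy  ->  (x)(-y) = -xy   [differs from xy: not invariant]
(D) y^2  ->  (-y)^2 = y^2   [equals y^2: invariant]

Only option (D), y^2, is unchanged by the transformation.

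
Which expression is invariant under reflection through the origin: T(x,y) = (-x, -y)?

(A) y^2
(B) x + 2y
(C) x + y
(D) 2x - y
A

The map is reflection through the origin: T(x,y) = (-x, -y).
Substitute the transformed coordinates into each option and compare with the original:
(A) y^2  ->  (-y)^2 = y^2   [equals y^2: invariant]
(B) x + 2y  ->  (-x) + 2(-y) = -x - 2y   [differs from x + 2y: not invariant]
(C) x + y  ->  (-x) + (-y) = -x - y   [differs from x + y: not invariant]
(D) 2x - y  ->  2(-x) - (-y) = -2x + y   [differs from 2x - y: not invariant]

Only option (A), y^2, is unchanged by the transformation.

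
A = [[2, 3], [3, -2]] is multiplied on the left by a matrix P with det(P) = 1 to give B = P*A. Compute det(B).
-13

By the multiplicative property of determinants, det(B) = det(P*A) = det(P) * det(A) = det(A),
so the determinant is invariant under multiplication by any determinant-1 matrix; we just need det(A).

det(A) = (2)(-2) - (3)(3) = -4 - 9 = -13

Therefore det(B) = 1 * (-13) = -13.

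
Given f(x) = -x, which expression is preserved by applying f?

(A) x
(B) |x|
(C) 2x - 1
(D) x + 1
B

For f(x) = -x:
Applying f replaces x by -x. Since |-x| = |x|, the absolute value is unchanged by f, whereas x -> -x, 2x - 1 -> -2x - 1 and x + 1 -> -x + 1 all change.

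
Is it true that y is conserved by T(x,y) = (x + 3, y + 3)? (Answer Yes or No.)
No

Substitute T(x,y) = (x + 3, y + 3) into the expression and compare with the original.

Original: y
After applying T: (y + 3) = y + 3

This differs from the original y (difference: 3), so the expression is NOT invariant.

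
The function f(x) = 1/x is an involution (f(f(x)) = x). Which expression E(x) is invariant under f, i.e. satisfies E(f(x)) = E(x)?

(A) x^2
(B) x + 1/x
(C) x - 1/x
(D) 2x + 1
B

Replace x by f(x) = 1/x in each option and simplify. As a quick numerical cross-check, also compare E(3) with E(f(3)) = E(1/3).

(A) x^2  ->  (1/x)^2 = x^(-2); check: E(3) = 9 but E(1/3) = 1/9.   [not invariant]
(B) x + 1/x  ->  (1/x) + 1/(1/x), which simplifies back to x + 1/x; check: E(3) = 10/3, E(1/3) = 10/3.   [invariant]
(C) x - 1/x  ->  (1/x) - 1/(1/x) = -x + 1/x; check: E(3) = 8/3 but E(1/3) = -8/3.   [not invariant]
(D) 2x + 1  ->  2(1/x) + 1 = (x + 2)/x; check: E(3) = 7 but E(1/3) = 5/3.   [not invariant]

Only (B) is unchanged. E is symmetric under swapping x with f(x) = 1/x, which is exactly what an involution does.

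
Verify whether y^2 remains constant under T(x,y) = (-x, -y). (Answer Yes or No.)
Yes

Substitute T(x,y) = (-x, -y) into the expression and compare with the original.

Original: y^2
After applying T: (-y)^2 = y^2

This is identical to the original y^2, so the expression is invariant.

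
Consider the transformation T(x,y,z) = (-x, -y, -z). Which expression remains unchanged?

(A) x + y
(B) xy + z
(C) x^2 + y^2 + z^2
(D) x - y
C

Apply T(x,y,z) = (-x, -y, -z) to each option, i.e. replace (x, y, z) by the transformed coordinates.
Substitute the transformed coordinates into each option and compare with the original:
(A) x + y  ->  (-x) + (-y) = -x - y   [differs from x + y: not invariant]
(B) xy + z  ->  (-x)(-y) + (-z) = xy - z   [differs from xy + z: not invariant]
(C) x^2 + y^2 + z^2  ->  (-x)^2 + (-y)^2 + (-z)^2 = x^2 + y^2 + z^2   [equals x^2 + y^2 + z^2: invariant]
(D) x - y  ->  (-x) - (-y) = -x + y   [differs from x - y: not invariant]

Only option (C), x^2 + y^2 + z^2, is unchanged by the transformation.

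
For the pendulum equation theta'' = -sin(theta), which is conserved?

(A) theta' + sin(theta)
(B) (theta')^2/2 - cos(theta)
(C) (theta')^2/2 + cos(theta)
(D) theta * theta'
B

A first integral I satisfies dI/dt = 0 along every solution. Differentiate each option and use the equation of motion:
(A) d/dt[theta' + sin(theta)] = theta'' + cos(theta) theta' = -sin(theta) + theta' cos(theta), not identically 0
(B) d/dt[(theta')^2/2 - cos(theta)] = theta' theta'' + sin(theta) theta' = theta'(-sin(theta)) + theta' sin(theta) = 0
(C) d/dt[(theta')^2/2 + cos(theta)] = theta' theta'' - sin(theta) theta' = -2 theta' sin(theta), not identically 0
(D) d/dt[theta * theta'] = (theta')^2 + theta theta'' = (theta')^2 - theta sin(theta), not identically 0

Only (B) has zero time-derivative. This is the total energy: kinetic (theta')^2/2 plus potential -cos(theta).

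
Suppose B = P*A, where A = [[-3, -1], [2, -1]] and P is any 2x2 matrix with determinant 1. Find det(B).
5

By the multiplicative property of determinants, det(B) = det(P*A) = det(P) * det(A) = det(A),
so the determinant is invariant under multiplication by any determinant-1 matrix; we just need det(A).

det(A) = (-3)(-1) - (-1)(2) = 3 - (-2) = 5

Therefore det(B) = 1 * 5 = 5.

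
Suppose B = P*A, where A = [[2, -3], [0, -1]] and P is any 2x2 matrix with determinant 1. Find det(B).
-2

By the multiplicative property of determinants, det(B) = det(P*A) = det(P) * det(A) = det(A),
so the determinant is invariant under multiplication by any determinant-1 matrix; we just need det(A).

det(A) = (2)(-1) - (-3)(0) = -2 - 0 = -2

Therefore det(B) = 1 * (-2) = -2.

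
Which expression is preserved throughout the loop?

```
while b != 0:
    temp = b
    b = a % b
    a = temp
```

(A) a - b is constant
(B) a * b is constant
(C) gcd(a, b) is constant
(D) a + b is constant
C

A loop invariant must hold before the first iteration and be re-established by every execution of the body.

(C) gcd(a, b) is constant: One iteration replaces (a, b) by (b, a mod b). Since a mod b = a - q*b for an integer q, any common divisor of a and b divides b and a mod b, and conversely; hence gcd(b, a mod b) = gcd(a, b). For instance (34, 6) -> (6, 4) keeps gcd = 2. At exit b = 0 and a = gcd of the original inputs.

The other options fail:
(A) a - b is constant: e.g. (a, b) = (34, 6) -> (6, 4): the difference goes from 28 to 2.
(B) a * b is constant: e.g. (a, b) = (34, 6) -> (6, 4): the product goes from 204 to 24.
(D) a + b is constant: e.g. (a, b) = (34, 6) -> (6, 4): the sum goes from 40 to 10.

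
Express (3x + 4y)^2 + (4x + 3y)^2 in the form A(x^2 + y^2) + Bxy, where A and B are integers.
25(x^2 + y^2) + 48xy

Expanding: (3x + 4y)^2 = 9x^2 + 24xy + 16y^2
(4x + 3y)^2 = 16x^2 + 24xy + 9y^2
Sum = (9+16)(x^2+y^2) + 48xy = 25(x^2 + y^2) + 48xy
This is symmetric in x and y.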